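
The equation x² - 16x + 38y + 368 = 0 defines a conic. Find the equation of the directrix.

Only x is squared. Complete the square in x: (x - 8)² = -38(y + 8).
Vertex (8, -8); 4p = -38 so p = -19/2. Opens down.
Directrix is the horizontal line y = k − p = -8 − (-19/2) = 3/2.

y = 3/2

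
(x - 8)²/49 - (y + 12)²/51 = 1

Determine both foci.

(-2, -12) and (18, -12)

Center (8, -12). The positive term is the x-term, so the transverse axis is horizontal; a² = 49, b² = 51.
c² = a² + b² = 49 + 51 = 100, so c = 10.
Foci lie on the horizontal axis through the center: (h ± c, k).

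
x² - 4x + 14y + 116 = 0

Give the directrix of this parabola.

Only x is squared. Complete the square in x: (x - 2)² = -14(y + 8).
Vertex (2, -8); 4p = -14 so p = -7/2. Opens down.
Directrix is the horizontal line y = k − p = -8 − (-7/2) = -9/2.

y = -9/2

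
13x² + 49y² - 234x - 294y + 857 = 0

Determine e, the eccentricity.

Rearranging, 13(x² - 18x) + 49(y² - 6y) = -857.
Completing the square gives 13(x - 9)² + 49(y - 3)² = -857 + 1053 + 441 = 637.
Divide by 637: (x - 9)²/49 + (y - 3)²/13 = 1
Ellipse, center (9, 3), major axis horizontal; a² = 49, b² = 13.
c² = a² - b² = 36, so c = 6.
e = c/a = 6/7.

e = 6/7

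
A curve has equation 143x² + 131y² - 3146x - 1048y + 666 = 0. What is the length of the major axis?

2√143

143(x² - 22x) + 131(y² - 8y) = -666
Completing the square gives 143(x - 11)² + 131(y - 4)² = -666 + 17303 + 2096 = 18733.
Divide through by 18733 to get (x - 11)²/131 + (y - 4)²/143 = 1.
Ellipse, center (11, 4), major axis vertical; a² = 143, b² = 131.
a² = 143 so a = √143; the major axis has length 2a = 2√143.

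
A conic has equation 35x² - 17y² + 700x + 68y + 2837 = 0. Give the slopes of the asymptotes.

Group the x- and y-terms: 35(x² + 20x) -17(y² - 4y) = -2837
Completing the square gives 35(x + 10)² -17(y - 2)² = -2837 + 3500 - 68 = 595.
Divide by 595: (x + 10)²/17 - (y - 2)²/35 = 1
Hyperbola, center (-10, 2), transverse axis horizontal; a² = 17, b² = 35.
For a horizontal hyperbola the asymptotes have slope ±b/a.
Here that is ±√35/√17 = ±√595/17.

√595/17 and -√595/17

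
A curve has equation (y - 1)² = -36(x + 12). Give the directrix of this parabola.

Vertex (-12, 1); 4p = -36 so p = -9. Opens left.
Directrix is the vertical line x = h − p = -12 − (-9) = -3.

x = -3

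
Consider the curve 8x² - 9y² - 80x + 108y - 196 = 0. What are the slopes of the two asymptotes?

Collect terms: 8(x² - 10x) -9(y² - 12y) = 196
Complete the square in x and y: 8(x - 5)² -9(y - 6)² = 196 + 200 - 324 = 72
Dividing both sides by 72: (x - 5)²/9 - (y - 6)²/8 = 1
Hyperbola, center (5, 6), transverse axis horizontal; a² = 9, b² = 8.
For a horizontal hyperbola the asymptotes have slope ±b/a.
Here that is ±2√2/3.

2√2/3 and -2√2/3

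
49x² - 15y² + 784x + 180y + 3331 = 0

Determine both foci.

(-8, -2) and (-8, 14)

Collect terms: 49(x² + 16x) -15(y² - 12y) = -3331
49(x + 8)² -15(y - 6)² = -3331 + 3136 - 540 = -735
Dividing both sides by -735: (y - 6)²/49 - (x + 8)²/15 = 1
Hyperbola, center (-8, 6), transverse axis vertical; a² = 49, b² = 15.
c² = a² + b² = 49 + 15 = 64, so c = 8.
Foci lie on the vertical axis through the center: (h, k ± c).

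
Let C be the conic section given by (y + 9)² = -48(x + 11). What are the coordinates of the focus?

Vertex (-11, -9); 4p = -48 so p = -12. Opens left.
Focus is p units from the vertex along the axis: (h + p, k).

(-23, -9)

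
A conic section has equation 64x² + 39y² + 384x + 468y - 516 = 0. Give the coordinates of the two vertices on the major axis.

Rearranging, 64(x² + 6x) + 39(y² + 12y) = 516.
Completing the square gives 64(x + 3)² + 39(y + 6)² = 516 + 576 + 1404 = 2496.
Divide by 2496: (x + 3)²/39 + (y + 6)²/64 = 1
Ellipse, center (-3, -6), major axis vertical; a² = 64, b² = 39.
a = 8. Vertices at (h, k ± a).

(-3, -14) and (-3, 2)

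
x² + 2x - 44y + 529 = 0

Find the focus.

Only x is squared. Complete the square in x: (x + 1)² = 44(y - 12).
Vertex (-1, 12); 4p = 44 so p = 11. Opens up.
Focus is p units from the vertex along the axis: (h, k + p).

(-1, 23)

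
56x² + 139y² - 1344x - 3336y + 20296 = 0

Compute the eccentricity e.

e = √11537/139

Group: 56(x² - 24x) + 139(y² - 24y) = -20296
Complete the square in x and y: 56(x - 12)² + 139(y - 12)² = -20296 + 8064 + 20016 = 7784
Divide through by 7784 to get (x - 12)²/139 + (y - 12)²/56 = 1.
Ellipse, center (12, 12), major axis horizontal; a² = 139, b² = 56.
c² = a² - b² = 83, so c = √83.
e = c/a = √83/√139 = √11537/139.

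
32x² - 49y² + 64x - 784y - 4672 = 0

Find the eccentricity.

Collect terms: 32(x² + 2x) -49(y² + 16y) = 4672
32(x + 1)² -49(y + 8)² = 4672 + 32 - 3136 = 1568
Divide through by 1568 to get (x + 1)²/49 - (y + 8)²/32 = 1.
Hyperbola, center (-1, -8), transverse axis horizontal; a² = 49, b² = 32.
c² = a² + b² = 81, so c = 9.
e = c/a = 9/7.

e = 9/7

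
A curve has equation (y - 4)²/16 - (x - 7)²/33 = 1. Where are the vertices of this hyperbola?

(7, 0) and (7, 8)

Center (7, 4). The positive term is the y-term, so the transverse axis is vertical; a² = 16, b² = 33.
a = 4. Vertices at (h, k ± a).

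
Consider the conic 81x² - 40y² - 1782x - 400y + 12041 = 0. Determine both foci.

Group the x- and y-terms: 81(x² - 22x) -40(y² + 10y) = -12041
81(x - 11)² -40(y + 5)² = -12041 + 9801 - 1000 = -3240
Divide by -3240: (y + 5)²/81 - (x - 11)²/40 = 1
Hyperbola, center (11, -5), transverse axis vertical; a² = 81, b² = 40.
c² = a² + b² = 81 + 40 = 121, so c = 11.
Foci lie on the vertical axis through the center: (h, k ± c).

(11, -16) and (11, 6)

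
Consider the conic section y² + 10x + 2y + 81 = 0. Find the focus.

Only y is squared. Complete the square in y: (y + 1)² = -10(x + 8).
Vertex (-8, -1); 4p = -10 so p = -5/2. Opens left.
Focus is p units from the vertex along the axis: (h + p, k).

(-21/2, -1)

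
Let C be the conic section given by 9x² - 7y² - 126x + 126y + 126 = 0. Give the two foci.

(7, 1) and (7, 17)

Group the x- and y-terms: 9(x² - 14x) -7(y² - 18y) = -126
Complete the square: 9(x - 7)² -7(y - 9)² = -126 + 441 - 567 = -252
Dividing both sides by -252: (y - 9)²/36 - (x - 7)²/28 = 1
Hyperbola, center (7, 9), transverse axis vertical; a² = 36, b² = 28.
c² = a² + b² = 36 + 28 = 64, so c = 8.
Foci lie on the vertical axis through the center: (h, k ± c).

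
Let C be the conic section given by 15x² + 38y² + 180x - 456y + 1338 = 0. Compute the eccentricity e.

15(x² + 12x) + 38(y² - 12y) = -1338
Completing the square gives 15(x + 6)² + 38(y - 6)² = -1338 + 540 + 1368 = 570.
Divide through by 570 to get (x + 6)²/38 + (y - 6)²/15 = 1.
Ellipse, center (-6, 6), major axis horizontal; a² = 38, b² = 15.
c² = a² - b² = 23, so c = √23.
e = c/a = √23/√38 = √874/38.

e = √874/38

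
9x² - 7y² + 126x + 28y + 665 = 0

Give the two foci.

(-7, -6) and (-7, 10)

9(x² + 14x) -7(y² - 4y) = -665
Completing the square gives 9(x + 7)² -7(y - 2)² = -665 + 441 - 28 = -252.
Divide by -252: (y - 2)²/36 - (x + 7)²/28 = 1
Hyperbola, center (-7, 2), transverse axis vertical; a² = 36, b² = 28.
c² = a² + b² = 36 + 28 = 64, so c = 8.
Foci lie on the vertical axis through the center: (h, k ± c).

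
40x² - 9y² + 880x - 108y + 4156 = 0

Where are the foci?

(-18, -6) and (-4, -6)

Rearranging, 40(x² + 22x) -9(y² + 12y) = -4156.
Complete the square in x and y: 40(x + 11)² -9(y + 6)² = -4156 + 4840 - 324 = 360
Divide through by 360 to get (x + 11)²/9 - (y + 6)²/40 = 1.
Hyperbola, center (-11, -6), transverse axis horizontal; a² = 9, b² = 40.
c² = a² + b² = 9 + 40 = 49, so c = 7.
Foci lie on the horizontal axis through the center: (h ± c, k).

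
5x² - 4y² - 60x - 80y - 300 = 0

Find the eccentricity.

e = 3/2

5(x² - 12x) -4(y² + 20y) = 300
Complete the square in x and y: 5(x - 6)² -4(y + 10)² = 300 + 180 - 400 = 80
Dividing both sides by 80: (x - 6)²/16 - (y + 10)²/20 = 1
Hyperbola, center (6, -10), transverse axis horizontal; a² = 16, b² = 20.
c² = a² + b² = 36, so c = 6.
e = c/a = 6/4 = 3/2.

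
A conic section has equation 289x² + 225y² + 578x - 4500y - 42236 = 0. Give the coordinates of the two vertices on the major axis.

Group the x- and y-terms: 289(x² + 2x) + 225(y² - 20y) = 42236
289(x + 1)² + 225(y - 10)² = 42236 + 289 + 22500 = 65025
Divide by 65025: (x + 1)²/225 + (y - 10)²/289 = 1
Ellipse, center (-1, 10), major axis vertical; a² = 289, b² = 225.
a = 17. Vertices at (h, k ± a).

(-1, -7) and (-1, 27)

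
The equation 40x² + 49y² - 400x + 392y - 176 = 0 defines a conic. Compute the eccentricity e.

e = 3/7

Group the x- and y-terms: 40(x² - 10x) + 49(y² + 8y) = 176
Complete the square in x and y: 40(x - 5)² + 49(y + 4)² = 176 + 1000 + 784 = 1960
Dividing both sides by 1960: (x - 5)²/49 + (y + 4)²/40 = 1
Ellipse, center (5, -4), major axis horizontal; a² = 49, b² = 40.
c² = a² - b² = 9, so c = 3.
e = c/a = 3/7.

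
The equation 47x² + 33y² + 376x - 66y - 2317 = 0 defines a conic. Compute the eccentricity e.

e = √658/47

47(x² + 8x) + 33(y² - 2y) = 2317
Completing the square gives 47(x + 4)² + 33(y - 1)² = 2317 + 752 + 33 = 3102.
Divide through by 3102 to get (x + 4)²/66 + (y - 1)²/94 = 1.
Ellipse, center (-4, 1), major axis vertical; a² = 94, b² = 66.
c² = a² - b² = 28, so c = 2√7.
e = c/a = 2√7/√94 = √658/47.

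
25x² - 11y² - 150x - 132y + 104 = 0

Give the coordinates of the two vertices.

Group: 25(x² - 6x) -11(y² + 12y) = -104
Complete the square in x and y: 25(x - 3)² -11(y + 6)² = -104 + 225 - 396 = -275
Divide by -275: (y + 6)²/25 - (x - 3)²/11 = 1
Hyperbola, center (3, -6), transverse axis vertical; a² = 25, b² = 11.
a = 5. Vertices at (h, k ± a).

(3, -11) and (3, -1)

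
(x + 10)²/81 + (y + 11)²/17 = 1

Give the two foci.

Center (-10, -11). The larger denominator 81 sits under the x-term, so the major axis is horizontal; a² = 81, b² = 17.
c² = a² - b² = 81 - 17 = 64, so c = 8.
Foci lie on the horizontal axis through the center: (h ± c, k).

(-18, -11) and (-2, -11)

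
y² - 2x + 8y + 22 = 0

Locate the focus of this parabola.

(7/2, -4)

Only y is squared. Complete the square in y: (y + 4)² = 2(x - 3).
Vertex (3, -4); 4p = 2 so p = 1/2. Opens right.
Focus is p units from the vertex along the axis: (h + p, k).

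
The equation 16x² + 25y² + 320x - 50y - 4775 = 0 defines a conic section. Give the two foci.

Rearranging, 16(x² + 20x) + 25(y² - 2y) = 4775.
Completing the square gives 16(x + 10)² + 25(y - 1)² = 4775 + 1600 + 25 = 6400.
Divide by 6400: (x + 10)²/400 + (y - 1)²/256 = 1
Ellipse, center (-10, 1), major axis horizontal; a² = 400, b² = 256.
c² = a² - b² = 400 - 256 = 144, so c = 12.
Foci lie on the horizontal axis through the center: (h ± c, k).

(-22, 1) and (2, 1)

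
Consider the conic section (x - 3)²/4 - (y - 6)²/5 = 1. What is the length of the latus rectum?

5

Center (3, 6). The positive term is the x-term, so the transverse axis is horizontal; a² = 4, b² = 5.
Latus rectum length = 2b²/a = 2·5/2 = 5.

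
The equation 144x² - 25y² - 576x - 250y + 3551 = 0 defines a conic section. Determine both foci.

(2, -18) and (2, 8)

Group: 144(x² - 4x) -25(y² + 10y) = -3551
144(x - 2)² -25(y + 5)² = -3551 + 576 - 625 = -3600
Dividing both sides by -3600: (y + 5)²/144 - (x - 2)²/25 = 1
Hyperbola, center (2, -5), transverse axis vertical; a² = 144, b² = 25.
c² = a² + b² = 144 + 25 = 169, so c = 13.
Foci lie on the vertical axis through the center: (h, k ± c).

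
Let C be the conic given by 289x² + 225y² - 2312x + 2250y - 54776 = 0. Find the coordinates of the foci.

(4, -13) and (4, 3)

Group: 289(x² - 8x) + 225(y² + 10y) = 54776
Complete the square: 289(x - 4)² + 225(y + 5)² = 54776 + 4624 + 5625 = 65025
Dividing both sides by 65025: (x - 4)²/225 + (y + 5)²/289 = 1
Ellipse, center (4, -5), major axis vertical; a² = 289, b² = 225.
c² = a² - b² = 289 - 225 = 64, so c = 8.
Foci lie on the vertical axis through the center: (h, k ± c).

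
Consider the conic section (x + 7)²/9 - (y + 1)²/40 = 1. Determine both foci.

Center (-7, -1). The positive term is the x-term, so the transverse axis is horizontal; a² = 9, b² = 40.
c² = a² + b² = 9 + 40 = 49, so c = 7.
Foci lie on the horizontal axis through the center: (h ± c, k).

(-14, -1) and (0, -1)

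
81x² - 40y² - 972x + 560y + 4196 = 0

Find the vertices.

(6, -2) and (6, 16)

Collect terms: 81(x² - 12x) -40(y² - 14y) = -4196
Completing the square gives 81(x - 6)² -40(y - 7)² = -4196 + 2916 - 1960 = -3240.
Divide through by -3240 to get (y - 7)²/81 - (x - 6)²/40 = 1.
Hyperbola, center (6, 7), transverse axis vertical; a² = 81, b² = 40.
a = 9. Vertices at (h, k ± a).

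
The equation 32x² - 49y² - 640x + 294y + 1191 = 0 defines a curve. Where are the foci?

(1, 3) and (19, 3)

Rearranging, 32(x² - 20x) -49(y² - 6y) = -1191.
Completing the square gives 32(x - 10)² -49(y - 3)² = -1191 + 3200 - 441 = 1568.
Divide by 1568: (x - 10)²/49 - (y - 3)²/32 = 1
Hyperbola, center (10, 3), transverse axis horizontal; a² = 49, b² = 32.
c² = a² + b² = 49 + 32 = 81, so c = 9.
Foci lie on the horizontal axis through the center: (h ± c, k).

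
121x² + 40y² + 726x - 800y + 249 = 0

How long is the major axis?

22

121(x² + 6x) + 40(y² - 20y) = -249
121(x + 3)² + 40(y - 10)² = -249 + 1089 + 4000 = 4840
Divide through by 4840 to get (x + 3)²/40 + (y - 10)²/121 = 1.
Ellipse, center (-3, 10), major axis vertical; a² = 121, b² = 40.
a² = 121 so a = 11; the major axis has length 2a = 22.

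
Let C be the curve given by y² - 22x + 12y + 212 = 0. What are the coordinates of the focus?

Only y is squared. Complete the square in y: (y + 6)² = 22(x - 8).
Vertex (8, -6); 4p = 22 so p = 11/2. Opens right.
Focus is p units from the vertex along the axis: (h + p, k).

(27/2, -6)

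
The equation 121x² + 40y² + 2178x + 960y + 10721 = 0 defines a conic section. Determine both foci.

Collect terms: 121(x² + 18x) + 40(y² + 24y) = -10721
121(x + 9)² + 40(y + 12)² = -10721 + 9801 + 5760 = 4840
Divide through by 4840 to get (x + 9)²/40 + (y + 12)²/121 = 1.
Ellipse, center (-9, -12), major axis vertical; a² = 121, b² = 40.
c² = a² - b² = 121 - 40 = 81, so c = 9.
Foci lie on the vertical axis through the center: (h, k ± c).

(-9, -21) and (-9, -3)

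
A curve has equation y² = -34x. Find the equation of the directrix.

Vertex (0, 0); 4p = -34 so p = -17/2. Opens left.
Directrix is the vertical line x = h − p = 0 − (-17/2) = 17/2.

x = 17/2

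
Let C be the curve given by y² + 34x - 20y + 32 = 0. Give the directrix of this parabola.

Only y is squared. Complete the square in y: (y - 10)² = -34(x - 2).
Vertex (2, 10); 4p = -34 so p = -17/2. Opens left.
Directrix is the vertical line x = h − p = 2 − (-17/2) = 21/2.

x = 21/2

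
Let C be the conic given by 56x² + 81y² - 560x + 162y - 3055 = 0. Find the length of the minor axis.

56(x² - 10x) + 81(y² + 2y) = 3055
Complete the square in x and y: 56(x - 5)² + 81(y + 1)² = 3055 + 1400 + 81 = 4536
Divide through by 4536 to get (x - 5)²/81 + (y + 1)²/56 = 1.
Ellipse, center (5, -1), major axis horizontal; a² = 81, b² = 56.
b² = 56 so b = 2√14; the minor axis has length 2b = 4√14.

4√14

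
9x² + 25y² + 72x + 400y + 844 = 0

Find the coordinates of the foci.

(-12, -8) and (4, -8)

9(x² + 8x) + 25(y² + 16y) = -844
Complete the square in x and y: 9(x + 4)² + 25(y + 8)² = -844 + 144 + 1600 = 900
Dividing both sides by 900: (x + 4)²/100 + (y + 8)²/36 = 1
Ellipse, center (-4, -8), major axis horizontal; a² = 100, b² = 36.
c² = a² - b² = 100 - 36 = 64, so c = 8.
Foci lie on the horizontal axis through the center: (h ± c, k).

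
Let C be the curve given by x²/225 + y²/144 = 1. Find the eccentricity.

Center (0, 0). The larger denominator 225 sits under the x-term, so the major axis is horizontal; a² = 225, b² = 144.
c² = a² - b² = 81, so c = 9.
e = c/a = 9/15 = 3/5.

e = 3/5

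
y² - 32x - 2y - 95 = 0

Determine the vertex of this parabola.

Only y is squared. Complete the square in y: (y - 1)² = 32(x + 3).
Vertex (-3, 1); 4p = 32 so p = 8. Opens right.

(-3, 1)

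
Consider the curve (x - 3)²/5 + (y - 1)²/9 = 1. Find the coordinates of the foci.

Center (3, 1). The larger denominator 9 sits under the y-term, so the major axis is vertical; a² = 9, b² = 5.
c² = a² - b² = 9 - 5 = 4, so c = 2.
Foci lie on the vertical axis through the center: (h, k ± c).

(3, -1) and (3, 3)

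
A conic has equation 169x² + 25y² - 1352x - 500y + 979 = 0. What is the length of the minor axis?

10

169(x² - 8x) + 25(y² - 20y) = -979
Completing the square gives 169(x - 4)² + 25(y - 10)² = -979 + 2704 + 2500 = 4225.
Divide by 4225: (x - 4)²/25 + (y - 10)²/169 = 1
Ellipse, center (4, 10), major axis vertical; a² = 169, b² = 25.
b² = 25 so b = 5; the minor axis has length 2b = 10.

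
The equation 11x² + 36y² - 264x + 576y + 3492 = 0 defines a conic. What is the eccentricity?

e = 5/6

Group the x- and y-terms: 11(x² - 24x) + 36(y² + 16y) = -3492
Complete the square in x and y: 11(x - 12)² + 36(y + 8)² = -3492 + 1584 + 2304 = 396
Divide by 396: (x - 12)²/36 + (y + 8)²/11 = 1
Ellipse, center (12, -8), major axis horizontal; a² = 36, b² = 11.
c² = a² - b² = 25, so c = 5.
e = c/a = 5/6.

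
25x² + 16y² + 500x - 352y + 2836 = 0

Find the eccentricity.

e = 3/5

Collect terms: 25(x² + 20x) + 16(y² - 22y) = -2836
25(x + 10)² + 16(y - 11)² = -2836 + 2500 + 1936 = 1600
Dividing both sides by 1600: (x + 10)²/64 + (y - 11)²/100 = 1
Ellipse, center (-10, 11), major axis vertical; a² = 100, b² = 64.
c² = a² - b² = 36, so c = 6.
e = c/a = 6/10 = 3/5.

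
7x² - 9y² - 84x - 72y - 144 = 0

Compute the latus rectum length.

Rearranging, 7(x² - 12x) -9(y² + 8y) = 144.
Complete the square in x and y: 7(x - 6)² -9(y + 4)² = 144 + 252 - 144 = 252
Divide by 252: (x - 6)²/36 - (y + 4)²/28 = 1
Hyperbola, center (6, -4), transverse axis horizontal; a² = 36, b² = 28.
Latus rectum length = 2b²/a = 2·28/6 = 28/3.

28/3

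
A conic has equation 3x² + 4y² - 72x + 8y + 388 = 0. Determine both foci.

3(x² - 24x) + 4(y² + 2y) = -388
Complete the square: 3(x - 12)² + 4(y + 1)² = -388 + 432 + 4 = 48
Divide through by 48 to get (x - 12)²/16 + (y + 1)²/12 = 1.
Ellipse, center (12, -1), major axis horizontal; a² = 16, b² = 12.
c² = a² - b² = 16 - 12 = 4, so c = 2.
Foci lie on the horizontal axis through the center: (h ± c, k).

(10, -1) and (14, -1)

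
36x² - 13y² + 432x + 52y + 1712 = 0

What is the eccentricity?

e = 7/6

Collect terms: 36(x² + 12x) -13(y² - 4y) = -1712
Complete the square: 36(x + 6)² -13(y - 2)² = -1712 + 1296 - 52 = -468
Divide through by -468 to get (y - 2)²/36 - (x + 6)²/13 = 1.
Hyperbola, center (-6, 2), transverse axis vertical; a² = 36, b² = 13.
c² = a² + b² = 49, so c = 7.
e = c/a = 7/6.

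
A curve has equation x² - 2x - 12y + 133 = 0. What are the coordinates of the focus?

(1, 14)

Only x is squared. Complete the square in x: (x - 1)² = 12(y - 11).
Vertex (1, 11); 4p = 12 so p = 3. Opens up.
Focus is p units from the vertex along the axis: (h, k + p).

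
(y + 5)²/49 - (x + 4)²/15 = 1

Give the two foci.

(-4, -13) and (-4, 3)

Center (-4, -5). The positive term is the y-term, so the transverse axis is vertical; a² = 49, b² = 15.
c² = a² + b² = 49 + 15 = 64, so c = 8.
Foci lie on the vertical axis through the center: (h, k ± c).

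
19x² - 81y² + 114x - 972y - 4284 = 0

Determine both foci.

(-13, -6) and (7, -6)

Collect terms: 19(x² + 6x) -81(y² + 12y) = 4284
Completing the square gives 19(x + 3)² -81(y + 6)² = 4284 + 171 - 2916 = 1539.
Divide by 1539: (x + 3)²/81 - (y + 6)²/19 = 1
Hyperbola, center (-3, -6), transverse axis horizontal; a² = 81, b² = 19.
c² = a² + b² = 81 + 19 = 100, so c = 10.
Foci lie on the horizontal axis through the center: (h ± c, k).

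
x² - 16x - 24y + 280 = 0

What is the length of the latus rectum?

Only x is squared. Complete the square in x: (x - 8)² = 24(y - 9).
Vertex (8, 9); 4p = 24 so p = 6. Opens up.
Latus rectum length = |4p| = 24.

24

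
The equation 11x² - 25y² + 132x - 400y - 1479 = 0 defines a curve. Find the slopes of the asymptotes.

√11/5 and -√11/5

Group the x- and y-terms: 11(x² + 12x) -25(y² + 16y) = 1479
Completing the square gives 11(x + 6)² -25(y + 8)² = 1479 + 396 - 1600 = 275.
Divide by 275: (x + 6)²/25 - (y + 8)²/11 = 1
Hyperbola, center (-6, -8), transverse axis horizontal; a² = 25, b² = 11.
For a horizontal hyperbola the asymptotes have slope ±b/a.
Here that is ±√11/5.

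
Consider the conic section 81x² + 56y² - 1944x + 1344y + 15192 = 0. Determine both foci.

Rearranging, 81(x² - 24x) + 56(y² + 24y) = -15192.
Completing the square gives 81(x - 12)² + 56(y + 12)² = -15192 + 11664 + 8064 = 4536.
Dividing both sides by 4536: (x - 12)²/56 + (y + 12)²/81 = 1
Ellipse, center (12, -12), major axis vertical; a² = 81, b² = 56.
c² = a² - b² = 81 - 56 = 25, so c = 5.
Foci lie on the vertical axis through the center: (h, k ± c).

(12, -17) and (12, -7)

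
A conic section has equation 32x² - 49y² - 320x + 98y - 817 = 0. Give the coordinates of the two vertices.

Collect terms: 32(x² - 10x) -49(y² - 2y) = 817
Complete the square: 32(x - 5)² -49(y - 1)² = 817 + 800 - 49 = 1568
Divide by 1568: (x - 5)²/49 - (y - 1)²/32 = 1
Hyperbola, center (5, 1), transverse axis horizontal; a² = 49, b² = 32.
a = 7. Vertices at (h ± a, k).

(-2, 1) and (12, 1)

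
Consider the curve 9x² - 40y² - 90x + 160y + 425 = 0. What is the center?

(5, 2)

Group: 9(x² - 10x) -40(y² - 4y) = -425
Completing the square gives 9(x - 5)² -40(y - 2)² = -425 + 225 - 160 = -360.
Divide through by -360 to get (y - 2)²/9 - (x - 5)²/40 = 1.
Hyperbola with center (5, 2).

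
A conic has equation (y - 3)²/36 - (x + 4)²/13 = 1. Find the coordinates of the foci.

Center (-4, 3). The positive term is the y-term, so the transverse axis is vertical; a² = 36, b² = 13.
c² = a² + b² = 36 + 13 = 49, so c = 7.
Foci lie on the vertical axis through the center: (h, k ± c).

(-4, -4) and (-4, 10)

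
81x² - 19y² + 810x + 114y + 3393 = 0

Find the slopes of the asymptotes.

9√19/19 and -9√19/19

Collect terms: 81(x² + 10x) -19(y² - 6y) = -3393
Complete the square in x and y: 81(x + 5)² -19(y - 3)² = -3393 + 2025 - 171 = -1539
Divide by -1539: (y - 3)²/81 - (x + 5)²/19 = 1
Hyperbola, center (-5, 3), transverse axis vertical; a² = 81, b² = 19.
For a vertical hyperbola the asymptotes have slope ±a/b.
Here that is ±9/√19 = ±9√19/19.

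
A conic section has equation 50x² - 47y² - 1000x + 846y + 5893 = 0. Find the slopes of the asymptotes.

Rearranging, 50(x² - 20x) -47(y² - 18y) = -5893.
Complete the square in x and y: 50(x - 10)² -47(y - 9)² = -5893 + 5000 - 3807 = -4700
Divide through by -4700 to get (y - 9)²/100 - (x - 10)²/94 = 1.
Hyperbola, center (10, 9), transverse axis vertical; a² = 100, b² = 94.
For a vertical hyperbola the asymptotes have slope ±a/b.
Here that is ±10/√94 = ±5√94/47.

5√94/47 and -5√94/47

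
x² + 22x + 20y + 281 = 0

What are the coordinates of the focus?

Only x is squared. Complete the square in x: (x + 11)² = -20(y + 8).
Vertex (-11, -8); 4p = -20 so p = -5. Opens down.
Focus is p units from the vertex along the axis: (h, k + p).

(-11, -13)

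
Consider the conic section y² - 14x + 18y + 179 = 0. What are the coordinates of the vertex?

Only y is squared. Complete the square in y: (y + 9)² = 14(x - 7).
Vertex (7, -9); 4p = 14 so p = 7/2. Opens right.

(7, -9)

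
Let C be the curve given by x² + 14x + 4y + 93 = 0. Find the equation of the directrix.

y = -10

Only x is squared. Complete the square in x: (x + 7)² = -4(y + 11).
Vertex (-7, -11); 4p = -4 so p = -1. Opens down.
Directrix is the horizontal line y = k − p = -11 − (-1) = -10.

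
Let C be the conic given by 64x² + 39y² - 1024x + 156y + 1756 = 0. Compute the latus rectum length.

Group the x- and y-terms: 64(x² - 16x) + 39(y² + 4y) = -1756
Complete the square: 64(x - 8)² + 39(y + 2)² = -1756 + 4096 + 156 = 2496
Divide through by 2496 to get (x - 8)²/39 + (y + 2)²/64 = 1.
Ellipse, center (8, -2), major axis vertical; a² = 64, b² = 39.
Latus rectum length = 2b²/a = 2·39/8 = 39/4.

39/4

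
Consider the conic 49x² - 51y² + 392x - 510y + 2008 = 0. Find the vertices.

Group: 49(x² + 8x) -51(y² + 10y) = -2008
Complete the square in x and y: 49(x + 4)² -51(y + 5)² = -2008 + 784 - 1275 = -2499
Divide through by -2499 to get (y + 5)²/49 - (x + 4)²/51 = 1.
Hyperbola, center (-4, -5), transverse axis vertical; a² = 49, b² = 51.
a = 7. Vertices at (h, k ± a).

(-4, -12) and (-4, 2)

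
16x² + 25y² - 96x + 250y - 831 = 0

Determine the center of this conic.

Group: 16(x² - 6x) + 25(y² + 10y) = 831
Complete the square: 16(x - 3)² + 25(y + 5)² = 831 + 144 + 625 = 1600
Dividing both sides by 1600: (x - 3)²/100 + (y + 5)²/64 = 1
Ellipse with center (3, -5).

(3, -5)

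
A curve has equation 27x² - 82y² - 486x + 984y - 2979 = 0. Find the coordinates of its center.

Rearranging, 27(x² - 18x) -82(y² - 12y) = 2979.
Complete the square: 27(x - 9)² -82(y - 6)² = 2979 + 2187 - 2952 = 2214
Dividing both sides by 2214: (x - 9)²/82 - (y - 6)²/27 = 1
Hyperbola with center (9, 6).

(9, 6)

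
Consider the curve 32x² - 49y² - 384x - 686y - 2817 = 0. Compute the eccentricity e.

e = 9/7

Group the x- and y-terms: 32(x² - 12x) -49(y² + 14y) = 2817
Complete the square: 32(x - 6)² -49(y + 7)² = 2817 + 1152 - 2401 = 1568
Dividing both sides by 1568: (x - 6)²/49 - (y + 7)²/32 = 1
Hyperbola, center (6, -7), transverse axis horizontal; a² = 49, b² = 32.
c² = a² + b² = 81, so c = 9.
e = c/a = 9/7.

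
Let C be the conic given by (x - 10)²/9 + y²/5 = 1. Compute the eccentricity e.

Center (10, 0). The larger denominator 9 sits under the x-term, so the major axis is horizontal; a² = 9, b² = 5.
c² = a² - b² = 4, so c = 2.
e = c/a = 2/3.

e = 2/3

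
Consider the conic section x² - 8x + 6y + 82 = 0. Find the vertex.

Only x is squared. Complete the square in x: (x - 4)² = -6(y + 11).
Vertex (4, -11); 4p = -6 so p = -3/2. Opens down.

(4, -11)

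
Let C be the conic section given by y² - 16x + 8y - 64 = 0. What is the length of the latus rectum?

16

Only y is squared. Complete the square in y: (y + 4)² = 16(x + 5).
Vertex (-5, -4); 4p = 16 so p = 4. Opens right.
Latus rectum length = |4p| = 16.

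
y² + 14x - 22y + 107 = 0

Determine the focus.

(-5/2, 11)

Only y is squared. Complete the square in y: (y - 11)² = -14(x - 1).
Vertex (1, 11); 4p = -14 so p = -7/2. Opens left.
Focus is p units from the vertex along the axis: (h + p, k).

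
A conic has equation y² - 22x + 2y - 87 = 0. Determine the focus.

(3/2, -1)

Only y is squared. Complete the square in y: (y + 1)² = 22(x + 4).
Vertex (-4, -1); 4p = 22 so p = 11/2. Opens right.
Focus is p units from the vertex along the axis: (h + p, k).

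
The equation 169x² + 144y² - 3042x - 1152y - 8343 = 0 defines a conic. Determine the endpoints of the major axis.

(9, -9) and (9, 17)

Rearranging, 169(x² - 18x) + 144(y² - 8y) = 8343.
Complete the square: 169(x - 9)² + 144(y - 4)² = 8343 + 13689 + 2304 = 24336
Divide through by 24336 to get (x - 9)²/144 + (y - 4)²/169 = 1.
Ellipse, center (9, 4), major axis vertical; a² = 169, b² = 144.
a = 13. Vertices at (h, k ± a).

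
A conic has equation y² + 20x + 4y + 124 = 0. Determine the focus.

Only y is squared. Complete the square in y: (y + 2)² = -20(x + 6).
Vertex (-6, -2); 4p = -20 so p = -5. Opens left.
Focus is p units from the vertex along the axis: (h + p, k).

(-11, -2)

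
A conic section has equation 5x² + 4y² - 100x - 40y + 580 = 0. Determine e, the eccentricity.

Collect terms: 5(x² - 20x) + 4(y² - 10y) = -580
5(x - 10)² + 4(y - 5)² = -580 + 500 + 100 = 20
Divide through by 20 to get (x - 10)²/4 + (y - 5)²/5 = 1.
Ellipse, center (10, 5), major axis vertical; a² = 5, b² = 4.
c² = a² - b² = 1, so c = 1.
e = c/a = 1/√5 = √5/5.

e = √5/5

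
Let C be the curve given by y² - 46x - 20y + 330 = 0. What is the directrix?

x = -13/2

Only y is squared. Complete the square in y: (y - 10)² = 46(x - 5).
Vertex (5, 10); 4p = 46 so p = 23/2. Opens right.
Directrix is the vertical line x = h − p = 5 − (23/2) = -13/2.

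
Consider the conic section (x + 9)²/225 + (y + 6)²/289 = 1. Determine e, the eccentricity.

Center (-9, -6). The larger denominator 289 sits under the y-term, so the major axis is vertical; a² = 289, b² = 225.
c² = a² - b² = 64, so c = 8.
e = c/a = 8/17.

e = 8/17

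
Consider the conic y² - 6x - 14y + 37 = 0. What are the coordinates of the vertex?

Only y is squared. Complete the square in y: (y - 7)² = 6(x + 2).
Vertex (-2, 7); 4p = 6 so p = 3/2. Opens right.

(-2, 7)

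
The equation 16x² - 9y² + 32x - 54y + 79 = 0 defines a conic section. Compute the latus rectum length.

Group the x- and y-terms: 16(x² + 2x) -9(y² + 6y) = -79
Complete the square in x and y: 16(x + 1)² -9(y + 3)² = -79 + 16 - 81 = -144
Divide through by -144 to get (y + 3)²/16 - (x + 1)²/9 = 1.
Hyperbola, center (-1, -3), transverse axis vertical; a² = 16, b² = 9.
Latus rectum length = 2b²/a = 2·9/4 = 9/2.

9/2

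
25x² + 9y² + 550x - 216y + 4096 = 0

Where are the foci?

Group the x- and y-terms: 25(x² + 22x) + 9(y² - 24y) = -4096
Complete the square in x and y: 25(x + 11)² + 9(y - 12)² = -4096 + 3025 + 1296 = 225
Dividing both sides by 225: (x + 11)²/9 + (y - 12)²/25 = 1
Ellipse, center (-11, 12), major axis vertical; a² = 25, b² = 9.
c² = a² - b² = 25 - 9 = 16, so c = 4.
Foci lie on the vertical axis through the center: (h, k ± c).

(-11, 8) and (-11, 16)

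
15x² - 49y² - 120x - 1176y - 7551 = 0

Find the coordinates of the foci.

(-4, -12) and (12, -12)

Group: 15(x² - 8x) -49(y² + 24y) = 7551
Complete the square: 15(x - 4)² -49(y + 12)² = 7551 + 240 - 7056 = 735
Dividing both sides by 735: (x - 4)²/49 - (y + 12)²/15 = 1
Hyperbola, center (4, -12), transverse axis horizontal; a² = 49, b² = 15.
c² = a² + b² = 49 + 15 = 64, so c = 8.
Foci lie on the horizontal axis through the center: (h ± c, k).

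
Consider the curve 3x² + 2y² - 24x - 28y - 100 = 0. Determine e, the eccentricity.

e = √3/3

Rearranging, 3(x² - 8x) + 2(y² - 14y) = 100.
Completing the square gives 3(x - 4)² + 2(y - 7)² = 100 + 48 + 98 = 246.
Dividing both sides by 246: (x - 4)²/82 + (y - 7)²/123 = 1
Ellipse, center (4, 7), major axis vertical; a² = 123, b² = 82.
c² = a² - b² = 41, so c = √41.
e = c/a = √41/√123 = √3/3.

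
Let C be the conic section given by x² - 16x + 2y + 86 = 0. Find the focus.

(8, -23/2)

Only x is squared. Complete the square in x: (x - 8)² = -2(y + 11).
Vertex (8, -11); 4p = -2 so p = -1/2. Opens down.
Focus is p units from the vertex along the axis: (h, k + p).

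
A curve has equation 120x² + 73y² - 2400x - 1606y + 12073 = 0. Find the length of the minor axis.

2√73

Group the x- and y-terms: 120(x² - 20x) + 73(y² - 22y) = -12073
Complete the square: 120(x - 10)² + 73(y - 11)² = -12073 + 12000 + 8833 = 8760
Divide through by 8760 to get (x - 10)²/73 + (y - 11)²/120 = 1.
Ellipse, center (10, 11), major axis vertical; a² = 120, b² = 73.
b² = 73 so b = √73; the minor axis has length 2b = 2√73.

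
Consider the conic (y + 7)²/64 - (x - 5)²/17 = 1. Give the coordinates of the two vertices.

(5, -15) and (5, 1)

Center (5, -7). The positive term is the y-term, so the transverse axis is vertical; a² = 64, b² = 17.
a = 8. Vertices at (h, k ± a).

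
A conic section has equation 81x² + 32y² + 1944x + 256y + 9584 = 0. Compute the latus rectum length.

Group: 81(x² + 24x) + 32(y² + 8y) = -9584
Complete the square: 81(x + 12)² + 32(y + 4)² = -9584 + 11664 + 512 = 2592
Dividing both sides by 2592: (x + 12)²/32 + (y + 4)²/81 = 1
Ellipse, center (-12, -4), major axis vertical; a² = 81, b² = 32.
Latus rectum length = 2b²/a = 2·32/9 = 64/9.

64/9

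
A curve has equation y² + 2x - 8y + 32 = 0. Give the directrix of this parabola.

x = -15/2

Only y is squared. Complete the square in y: (y - 4)² = -2(x + 8).
Vertex (-8, 4); 4p = -2 so p = -1/2. Opens left.
Directrix is the vertical line x = h − p = -8 − (-1/2) = -15/2.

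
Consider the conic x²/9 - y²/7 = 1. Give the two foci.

(-4, 0) and (4, 0)

Center (0, 0). The positive term is the x-term, so the transverse axis is horizontal; a² = 9, b² = 7.
c² = a² + b² = 9 + 7 = 16, so c = 4.
Foci lie on the horizontal axis through the center: (h ± c, k).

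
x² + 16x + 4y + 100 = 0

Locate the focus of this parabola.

Only x is squared. Complete the square in x: (x + 8)² = -4(y + 9).
Vertex (-8, -9); 4p = -4 so p = -1. Opens down.
Focus is p units from the vertex along the axis: (h, k + p).

(-8, -10)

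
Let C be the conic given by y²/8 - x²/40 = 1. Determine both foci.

(0, 0 - 4√3) and (0, 0 + 4√3)

Center (0, 0). The positive term is the y-term, so the transverse axis is vertical; a² = 8, b² = 40.
c² = a² + b² = 8 + 40 = 48, so c = 4√3.
Foci lie on the vertical axis through the center: (h, k ± c).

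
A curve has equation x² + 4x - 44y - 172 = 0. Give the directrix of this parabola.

y = -15

Only x is squared. Complete the square in x: (x + 2)² = 44(y + 4).
Vertex (-2, -4); 4p = 44 so p = 11. Opens up.
Directrix is the horizontal line y = k − p = -4 − (11) = -15.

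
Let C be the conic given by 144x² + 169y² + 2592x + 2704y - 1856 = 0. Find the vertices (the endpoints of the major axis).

(-22, -8) and (4, -8)

Collect terms: 144(x² + 18x) + 169(y² + 16y) = 1856
Completing the square gives 144(x + 9)² + 169(y + 8)² = 1856 + 11664 + 10816 = 24336.
Dividing both sides by 24336: (x + 9)²/169 + (y + 8)²/144 = 1
Ellipse, center (-9, -8), major axis horizontal; a² = 169, b² = 144.
a = 13. Vertices at (h ± a, k).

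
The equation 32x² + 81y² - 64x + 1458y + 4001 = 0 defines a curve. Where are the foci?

Collect terms: 32(x² - 2x) + 81(y² + 18y) = -4001
Complete the square in x and y: 32(x - 1)² + 81(y + 9)² = -4001 + 32 + 6561 = 2592
Divide by 2592: (x - 1)²/81 + (y + 9)²/32 = 1
Ellipse, center (1, -9), major axis horizontal; a² = 81, b² = 32.
c² = a² - b² = 81 - 32 = 49, so c = 7.
Foci lie on the horizontal axis through the center: (h ± c, k).

(-6, -9) and (8, -9)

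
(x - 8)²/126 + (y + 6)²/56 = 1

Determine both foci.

(8 - √70, -6) and (8 + √70, -6)

Center (8, -6). The larger denominator 126 sits under the x-term, so the major axis is horizontal; a² = 126, b² = 56.
c² = a² - b² = 126 - 56 = 70, so c = √70.
Foci lie on the horizontal axis through the center: (h ± c, k).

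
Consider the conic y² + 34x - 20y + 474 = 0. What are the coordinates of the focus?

(-39/2, 10)

Only y is squared. Complete the square in y: (y - 10)² = -34(x + 11).
Vertex (-11, 10); 4p = -34 so p = -17/2. Opens left.
Focus is p units from the vertex along the axis: (h + p, k).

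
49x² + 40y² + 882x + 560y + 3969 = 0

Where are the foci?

49(x² + 18x) + 40(y² + 14y) = -3969
Complete the square: 49(x + 9)² + 40(y + 7)² = -3969 + 3969 + 1960 = 1960
Dividing both sides by 1960: (x + 9)²/40 + (y + 7)²/49 = 1
Ellipse, center (-9, -7), major axis vertical; a² = 49, b² = 40.
c² = a² - b² = 49 - 40 = 9, so c = 3.
Foci lie on the vertical axis through the center: (h, k ± c).

(-9, -10) and (-9, -4)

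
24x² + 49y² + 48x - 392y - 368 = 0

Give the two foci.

Rearranging, 24(x² + 2x) + 49(y² - 8y) = 368.
Complete the square: 24(x + 1)² + 49(y - 4)² = 368 + 24 + 784 = 1176
Divide through by 1176 to get (x + 1)²/49 + (y - 4)²/24 = 1.
Ellipse, center (-1, 4), major axis horizontal; a² = 49, b² = 24.
c² = a² - b² = 49 - 24 = 25, so c = 5.
Foci lie on the horizontal axis through the center: (h ± c, k).

(-6, 4) and (4, 4)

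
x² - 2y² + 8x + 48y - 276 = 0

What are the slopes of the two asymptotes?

Group: (x² + 8x) -2(y² - 24y) = 276
Completing the square gives (x + 4)² -2(y - 12)² = 276 + 16 - 288 = 4.
Divide through by 4 to get (x + 4)²/4 - (y - 12)²/2 = 1.
Hyperbola, center (-4, 12), transverse axis horizontal; a² = 4, b² = 2.
For a horizontal hyperbola the asymptotes have slope ±b/a.
Here that is ±√2/2.

√2/2 and -√2/2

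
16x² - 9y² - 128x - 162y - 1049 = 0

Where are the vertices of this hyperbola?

(-2, -9) and (10, -9)

Collect terms: 16(x² - 8x) -9(y² + 18y) = 1049
16(x - 4)² -9(y + 9)² = 1049 + 256 - 729 = 576
Dividing both sides by 576: (x - 4)²/36 - (y + 9)²/64 = 1
Hyperbola, center (4, -9), transverse axis horizontal; a² = 36, b² = 64.
a = 6. Vertices at (h ± a, k).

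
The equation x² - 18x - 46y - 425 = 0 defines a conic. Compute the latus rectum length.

Only x is squared. Complete the square in x: (x - 9)² = 46(y + 11).
Vertex (9, -11); 4p = 46 so p = 23/2. Opens up.
Latus rectum length = |4p| = 46.

46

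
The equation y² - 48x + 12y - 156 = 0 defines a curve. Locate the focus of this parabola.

(8, -6)

Only y is squared. Complete the square in y: (y + 6)² = 48(x + 4).
Vertex (-4, -6); 4p = 48 so p = 12. Opens right.
Focus is p units from the vertex along the axis: (h + p, k).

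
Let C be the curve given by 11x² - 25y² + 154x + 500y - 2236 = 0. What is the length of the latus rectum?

Group: 11(x² + 14x) -25(y² - 20y) = 2236
11(x + 7)² -25(y - 10)² = 2236 + 539 - 2500 = 275
Dividing both sides by 275: (x + 7)²/25 - (y - 10)²/11 = 1
Hyperbola, center (-7, 10), transverse axis horizontal; a² = 25, b² = 11.
Latus rectum length = 2b²/a = 2·11/5 = 22/5.

22/5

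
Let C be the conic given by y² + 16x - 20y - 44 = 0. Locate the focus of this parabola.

(5, 10)

Only y is squared. Complete the square in y: (y - 10)² = -16(x - 9).
Vertex (9, 10); 4p = -16 so p = -4. Opens left.
Focus is p units from the vertex along the axis: (h + p, k).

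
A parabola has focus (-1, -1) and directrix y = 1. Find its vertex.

(-1, 0)

The vertex is the midpoint between the focus and the directrix along the axis of symmetry.
Axis is vertical (directrix is horizontal). Vertex y-coordinate = (-1 + 1)/2 = 0; x-coordinate = -1.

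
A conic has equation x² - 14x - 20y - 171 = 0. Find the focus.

Only x is squared. Complete the square in x: (x - 7)² = 20(y + 11).
Vertex (7, -11); 4p = 20 so p = 5. Opens up.
Focus is p units from the vertex along the axis: (h, k + p).

(7, -6)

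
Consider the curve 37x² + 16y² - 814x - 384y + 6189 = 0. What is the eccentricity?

e = √777/37

Rearranging, 37(x² - 22x) + 16(y² - 24y) = -6189.
Complete the square: 37(x - 11)² + 16(y - 12)² = -6189 + 4477 + 2304 = 592
Divide through by 592 to get (x - 11)²/16 + (y - 12)²/37 = 1.
Ellipse, center (11, 12), major axis vertical; a² = 37, b² = 16.
c² = a² - b² = 21, so c = √21.
e = c/a = √21/√37 = √777/37.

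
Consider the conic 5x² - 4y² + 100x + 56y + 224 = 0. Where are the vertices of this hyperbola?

(-14, 7) and (-6, 7)

Group: 5(x² + 20x) -4(y² - 14y) = -224
Complete the square in x and y: 5(x + 10)² -4(y - 7)² = -224 + 500 - 196 = 80
Dividing both sides by 80: (x + 10)²/16 - (y - 7)²/20 = 1
Hyperbola, center (-10, 7), transverse axis horizontal; a² = 16, b² = 20.
a = 4. Vertices at (h ± a, k).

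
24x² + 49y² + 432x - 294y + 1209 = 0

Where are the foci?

(-14, 3) and (-4, 3)

24(x² + 18x) + 49(y² - 6y) = -1209
Completing the square gives 24(x + 9)² + 49(y - 3)² = -1209 + 1944 + 441 = 1176.
Dividing both sides by 1176: (x + 9)²/49 + (y - 3)²/24 = 1
Ellipse, center (-9, 3), major axis horizontal; a² = 49, b² = 24.
c² = a² - b² = 49 - 24 = 25, so c = 5.
Foci lie on the horizontal axis through the center: (h ± c, k).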